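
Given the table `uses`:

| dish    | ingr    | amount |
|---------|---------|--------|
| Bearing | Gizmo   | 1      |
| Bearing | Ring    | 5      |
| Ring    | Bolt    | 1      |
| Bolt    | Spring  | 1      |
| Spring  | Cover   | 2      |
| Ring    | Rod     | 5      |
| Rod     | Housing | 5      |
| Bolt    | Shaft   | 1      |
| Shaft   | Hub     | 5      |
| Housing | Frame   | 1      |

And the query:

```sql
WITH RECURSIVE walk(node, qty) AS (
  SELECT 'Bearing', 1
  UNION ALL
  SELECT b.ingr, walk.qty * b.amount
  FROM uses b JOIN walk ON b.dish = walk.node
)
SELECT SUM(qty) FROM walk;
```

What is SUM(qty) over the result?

Base: (Bearing, qty=1).
Iteration 1: components of {Bearing} -> Gizmo = 1*1 = 1, Ring = 1*5 = 5.
Iteration 2: components of {Gizmo,Ring} -> Bolt = 5*1 = 5, Rod = 5*5 = 25.
Iteration 3: components of {Bolt,Rod} -> Housing = 25*5 = 125, Shaft = 5*1 = 5, Spring = 5*1 = 5.
Iteration 4: components of {Housing,Shaft,Spring} -> Cover = 5*2 = 10, Frame = 125*1 = 125, Hub = 5*5 = 25.
Iteration 5: no further components; recursion stops.
SUM(qty) = 1 + 1 + 5 + 5 + 25 + 5 + 5 + 125 + 10 + 25 + 125 = 332.

332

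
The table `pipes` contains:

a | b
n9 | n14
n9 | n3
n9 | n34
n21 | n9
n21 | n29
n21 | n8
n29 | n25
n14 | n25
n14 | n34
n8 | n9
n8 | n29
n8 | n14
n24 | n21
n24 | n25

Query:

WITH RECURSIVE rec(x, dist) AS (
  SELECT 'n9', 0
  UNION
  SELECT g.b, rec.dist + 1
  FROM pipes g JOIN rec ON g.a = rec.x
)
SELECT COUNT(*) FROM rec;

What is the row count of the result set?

Base: (n9, dist=0).
Iteration 1: edges from {n9} -> (n14, dist=1), (n3, dist=1), (n34, dist=1).
Iteration 2: edges from {n14,n3,n34} -> (n25, dist=2), (n34, dist=2).
Iteration 3: no outgoing edges from {n25,n34}; recursion stops.
Total rows emitted: 6.

6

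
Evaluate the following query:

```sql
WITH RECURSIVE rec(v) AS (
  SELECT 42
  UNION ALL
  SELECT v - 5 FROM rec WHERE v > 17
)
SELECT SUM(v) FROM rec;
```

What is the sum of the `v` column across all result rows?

177

Base: v=42.
Iteration 1: 42 > 17 holds -> v = 42 - 5 = 37.
Iteration 2: 37 > 17 holds -> v = 37 - 5 = 32.
Iteration 3: 32 > 17 holds -> v = 32 - 5 = 27.
Iteration 4: 27 > 17 holds -> v = 27 - 5 = 22.
Iteration 5: 22 > 17 holds -> v = 22 - 5 = 17.
Iteration 6: 17 > 17 fails; recursion stops.
SUM(v) = 42 + 37 + 32 + 27 + 22 + 17 = 177.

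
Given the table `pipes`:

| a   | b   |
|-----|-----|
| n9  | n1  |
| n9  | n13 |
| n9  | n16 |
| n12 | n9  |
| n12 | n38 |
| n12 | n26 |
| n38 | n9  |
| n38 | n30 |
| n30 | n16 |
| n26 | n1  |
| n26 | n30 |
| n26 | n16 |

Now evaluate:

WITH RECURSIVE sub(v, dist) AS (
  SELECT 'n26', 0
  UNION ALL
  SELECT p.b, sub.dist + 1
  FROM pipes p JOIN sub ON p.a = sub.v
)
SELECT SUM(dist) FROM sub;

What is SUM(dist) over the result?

5

Base: (n26, dist=0).
Iteration 1: edges from {n26} -> (n1, dist=1), (n16, dist=1), (n30, dist=1).
Iteration 2: edges from {n1,n16,n30} -> (n16, dist=2).
Iteration 3: no outgoing edges from {n16}; recursion stops.
SUM(dist) = 0 + 1 + 1 + 1 + 2 = 5.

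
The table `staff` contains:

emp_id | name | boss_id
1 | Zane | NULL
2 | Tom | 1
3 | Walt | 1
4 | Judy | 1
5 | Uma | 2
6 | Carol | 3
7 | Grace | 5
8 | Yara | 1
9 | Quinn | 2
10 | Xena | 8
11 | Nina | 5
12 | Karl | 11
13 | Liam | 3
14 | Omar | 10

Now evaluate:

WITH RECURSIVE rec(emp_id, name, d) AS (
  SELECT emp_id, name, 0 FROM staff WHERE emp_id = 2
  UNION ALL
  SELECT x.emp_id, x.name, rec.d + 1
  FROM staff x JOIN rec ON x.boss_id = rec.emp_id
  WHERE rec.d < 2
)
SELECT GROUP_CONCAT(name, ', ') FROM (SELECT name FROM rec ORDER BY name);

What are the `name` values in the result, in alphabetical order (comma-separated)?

Base: emp_id=2 (Tom) at d 0.
Iteration 1: rows with boss_id in {2} -> Uma (id 5, d 1), Quinn (id 9, d 1).
Iteration 2: rows with boss_id in {5,9} -> Grace (id 7, d 2), Nina (id 11, d 2).
Iteration 3: d < 2 fails for all current rows; recursion stops.

Grace, Nina, Quinn, Tom, Uma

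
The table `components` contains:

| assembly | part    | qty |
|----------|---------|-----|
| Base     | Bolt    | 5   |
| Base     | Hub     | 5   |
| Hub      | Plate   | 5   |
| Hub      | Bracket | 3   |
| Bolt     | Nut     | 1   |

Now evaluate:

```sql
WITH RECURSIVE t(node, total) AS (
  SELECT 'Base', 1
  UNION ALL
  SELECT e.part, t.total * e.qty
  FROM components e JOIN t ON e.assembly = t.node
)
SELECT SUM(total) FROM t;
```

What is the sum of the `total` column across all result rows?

56

Base: (Base, total=1).
Iteration 1: components of {Base} -> Bolt = 1*5 = 5, Hub = 1*5 = 5.
Iteration 2: components of {Bolt,Hub} -> Bracket = 5*3 = 15, Nut = 5*1 = 5, Plate = 5*5 = 25.
Iteration 3: no further components; recursion stops.
SUM(total) = 1 + 5 + 5 + 5 + 25 + 15 = 56.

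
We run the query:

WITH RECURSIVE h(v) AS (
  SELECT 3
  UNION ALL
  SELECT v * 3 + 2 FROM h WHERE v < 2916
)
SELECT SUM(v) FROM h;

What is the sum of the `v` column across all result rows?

13112

Base: v=3.
Iteration 1: 3 < 2916 holds -> v = 3 * 3 + 2 = 11.
Iteration 2: 11 < 2916 holds -> v = 11 * 3 + 2 = 35.
Iteration 3: 35 < 2916 holds -> v = 35 * 3 + 2 = 107.
Iteration 4: 107 < 2916 holds -> v = 107 * 3 + 2 = 323.
Iteration 5: 323 < 2916 holds -> v = 323 * 3 + 2 = 971.
Iteration 6: 971 < 2916 holds -> v = 971 * 3 + 2 = 2915.
Iteration 7: 2915 < 2916 holds -> v = 2915 * 3 + 2 = 8747.
Iteration 8: 8747 < 2916 fails; recursion stops.
SUM(v) = 3 + 11 + 35 + 107 + 323 + 971 + 2915 + 8747 = 13112.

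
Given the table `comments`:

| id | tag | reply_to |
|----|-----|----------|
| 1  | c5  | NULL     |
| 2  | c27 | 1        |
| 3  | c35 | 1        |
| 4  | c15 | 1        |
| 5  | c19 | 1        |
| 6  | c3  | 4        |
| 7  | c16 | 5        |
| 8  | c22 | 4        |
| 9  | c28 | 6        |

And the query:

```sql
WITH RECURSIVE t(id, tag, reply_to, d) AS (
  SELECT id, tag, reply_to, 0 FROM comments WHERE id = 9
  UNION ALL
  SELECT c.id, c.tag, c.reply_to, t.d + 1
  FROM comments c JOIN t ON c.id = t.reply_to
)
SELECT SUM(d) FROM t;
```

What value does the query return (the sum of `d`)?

6

Base: id=9 (c28), reply_to=6, d 0.
Iteration 1: join on id=6 -> c3 (id 6, reply_to=4, d 1).
Iteration 2: join on id=4 -> c15 (id 4, reply_to=1, d 2).
Iteration 3: join on id=1 -> c5 (id 1, reply_to=NULL, d 3).
Iteration 4: reply_to is NULL; no match; recursion stops.
SUM(d) = 0 + 1 + 2 + 3 = 6.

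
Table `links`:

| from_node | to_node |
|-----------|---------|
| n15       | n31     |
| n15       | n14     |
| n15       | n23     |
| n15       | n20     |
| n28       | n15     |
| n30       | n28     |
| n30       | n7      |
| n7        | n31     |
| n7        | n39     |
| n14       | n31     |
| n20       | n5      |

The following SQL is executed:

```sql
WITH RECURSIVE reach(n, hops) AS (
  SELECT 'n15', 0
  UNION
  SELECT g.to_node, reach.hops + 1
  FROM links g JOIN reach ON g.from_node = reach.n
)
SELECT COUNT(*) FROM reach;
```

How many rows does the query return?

Base: (n15, hops=0).
Iteration 1: edges from {n15} -> (n14, hops=1), (n20, hops=1), (n23, hops=1), (n31, hops=1).
Iteration 2: edges from {n14,n20,n23,n31} -> (n31, hops=2), (n5, hops=2).
Iteration 3: no outgoing edges from {n31,n5}; recursion stops.
Total rows emitted: 7.

7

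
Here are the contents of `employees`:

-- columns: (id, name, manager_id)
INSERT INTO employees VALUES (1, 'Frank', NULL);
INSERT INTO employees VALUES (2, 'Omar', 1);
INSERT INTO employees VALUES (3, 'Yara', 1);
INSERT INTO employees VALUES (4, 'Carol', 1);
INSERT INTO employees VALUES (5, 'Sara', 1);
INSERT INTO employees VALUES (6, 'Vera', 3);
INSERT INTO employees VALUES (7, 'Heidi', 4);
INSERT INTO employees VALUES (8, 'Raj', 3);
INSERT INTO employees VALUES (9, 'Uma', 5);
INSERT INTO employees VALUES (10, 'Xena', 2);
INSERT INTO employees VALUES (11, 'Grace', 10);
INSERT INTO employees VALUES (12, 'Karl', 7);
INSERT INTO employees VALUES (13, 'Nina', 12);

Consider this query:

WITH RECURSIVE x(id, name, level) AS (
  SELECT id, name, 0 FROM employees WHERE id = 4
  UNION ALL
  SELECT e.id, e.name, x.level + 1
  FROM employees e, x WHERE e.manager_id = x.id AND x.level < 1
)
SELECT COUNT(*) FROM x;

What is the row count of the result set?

2

Base: id=4 (Carol) at level 0.
Iteration 1: rows with manager_id in {4} -> Heidi (id 7, level 1).
Iteration 2: level < 1 fails for all current rows; recursion stops.
Total rows emitted: 2.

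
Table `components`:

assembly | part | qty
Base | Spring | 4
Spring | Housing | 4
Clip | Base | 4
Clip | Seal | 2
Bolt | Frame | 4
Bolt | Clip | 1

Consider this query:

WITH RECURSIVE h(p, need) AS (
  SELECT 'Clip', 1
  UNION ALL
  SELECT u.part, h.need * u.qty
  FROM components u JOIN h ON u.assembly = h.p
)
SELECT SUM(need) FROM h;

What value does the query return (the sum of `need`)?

Base: (Clip, need=1).
Iteration 1: components of {Clip} -> Base = 1*4 = 4, Seal = 1*2 = 2.
Iteration 2: components of {Base,Seal} -> Spring = 4*4 = 16.
Iteration 3: components of {Spring} -> Housing = 16*4 = 64.
Iteration 4: no further components; recursion stops.
SUM(need) = 1 + 4 + 2 + 16 + 64 = 87.

87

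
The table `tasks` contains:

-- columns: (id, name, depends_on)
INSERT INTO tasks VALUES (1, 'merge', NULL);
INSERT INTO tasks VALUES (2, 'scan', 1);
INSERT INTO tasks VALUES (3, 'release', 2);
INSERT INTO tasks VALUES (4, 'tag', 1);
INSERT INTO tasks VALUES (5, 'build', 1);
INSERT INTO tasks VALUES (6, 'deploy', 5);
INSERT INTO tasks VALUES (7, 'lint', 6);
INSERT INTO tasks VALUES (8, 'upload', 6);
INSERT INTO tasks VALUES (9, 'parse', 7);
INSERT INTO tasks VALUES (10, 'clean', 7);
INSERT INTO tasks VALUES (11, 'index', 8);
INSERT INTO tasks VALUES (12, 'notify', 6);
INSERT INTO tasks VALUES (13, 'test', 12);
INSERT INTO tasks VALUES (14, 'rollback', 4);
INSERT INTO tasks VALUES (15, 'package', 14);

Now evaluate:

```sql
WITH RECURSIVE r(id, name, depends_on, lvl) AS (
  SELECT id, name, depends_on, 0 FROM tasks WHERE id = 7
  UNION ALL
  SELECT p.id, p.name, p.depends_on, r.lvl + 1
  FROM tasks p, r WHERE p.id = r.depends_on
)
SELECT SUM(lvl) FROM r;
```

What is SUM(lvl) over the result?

Base: id=7 (lint), depends_on=6, lvl 0.
Iteration 1: join on id=6 -> deploy (id 6, depends_on=5, lvl 1).
Iteration 2: join on id=5 -> build (id 5, depends_on=1, lvl 2).
Iteration 3: join on id=1 -> merge (id 1, depends_on=NULL, lvl 3).
Iteration 4: depends_on is NULL; no match; recursion stops.
SUM(lvl) = 0 + 1 + 2 + 3 = 6.

6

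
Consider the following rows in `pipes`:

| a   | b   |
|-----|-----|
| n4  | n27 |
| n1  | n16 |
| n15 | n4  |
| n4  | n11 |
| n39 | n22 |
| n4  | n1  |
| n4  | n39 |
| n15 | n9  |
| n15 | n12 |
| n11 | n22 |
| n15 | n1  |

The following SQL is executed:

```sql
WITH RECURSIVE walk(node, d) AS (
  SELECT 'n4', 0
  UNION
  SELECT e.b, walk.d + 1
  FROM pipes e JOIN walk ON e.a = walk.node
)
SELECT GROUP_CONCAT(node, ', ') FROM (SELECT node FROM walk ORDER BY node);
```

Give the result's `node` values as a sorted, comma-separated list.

n1, n11, n16, n22, n27, n39, n4

Base: (n4, d=0).
Iteration 1: edges from {n4} -> (n1, d=1), (n11, d=1), (n27, d=1), (n39, d=1).
Iteration 2: edges from {n1,n11,n27,n39} -> (n16, d=2), (n22, d=2). [UNION drops 1 duplicate row(s)]
Iteration 3: no outgoing edges from {n16,n22}; recursion stops.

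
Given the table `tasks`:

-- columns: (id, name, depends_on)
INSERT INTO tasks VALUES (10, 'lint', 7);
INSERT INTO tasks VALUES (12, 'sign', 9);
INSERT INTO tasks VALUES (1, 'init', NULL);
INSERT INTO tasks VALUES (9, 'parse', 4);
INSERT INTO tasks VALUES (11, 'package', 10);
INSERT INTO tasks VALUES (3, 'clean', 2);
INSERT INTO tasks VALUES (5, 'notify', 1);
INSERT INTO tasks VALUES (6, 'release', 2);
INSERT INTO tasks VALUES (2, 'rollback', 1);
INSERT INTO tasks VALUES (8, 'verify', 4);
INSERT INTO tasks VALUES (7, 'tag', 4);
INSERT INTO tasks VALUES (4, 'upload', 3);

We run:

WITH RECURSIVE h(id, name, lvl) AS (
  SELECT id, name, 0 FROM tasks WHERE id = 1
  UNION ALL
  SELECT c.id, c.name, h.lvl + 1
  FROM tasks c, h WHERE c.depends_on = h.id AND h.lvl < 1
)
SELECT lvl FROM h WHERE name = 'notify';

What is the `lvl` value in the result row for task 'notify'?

1

Base: id=1 (init) at lvl 0.
Iteration 1: rows with depends_on in {1} -> rollback (id 2, lvl 1), notify (id 5, lvl 1).
Iteration 2: lvl < 1 fails for all current rows; recursion stops.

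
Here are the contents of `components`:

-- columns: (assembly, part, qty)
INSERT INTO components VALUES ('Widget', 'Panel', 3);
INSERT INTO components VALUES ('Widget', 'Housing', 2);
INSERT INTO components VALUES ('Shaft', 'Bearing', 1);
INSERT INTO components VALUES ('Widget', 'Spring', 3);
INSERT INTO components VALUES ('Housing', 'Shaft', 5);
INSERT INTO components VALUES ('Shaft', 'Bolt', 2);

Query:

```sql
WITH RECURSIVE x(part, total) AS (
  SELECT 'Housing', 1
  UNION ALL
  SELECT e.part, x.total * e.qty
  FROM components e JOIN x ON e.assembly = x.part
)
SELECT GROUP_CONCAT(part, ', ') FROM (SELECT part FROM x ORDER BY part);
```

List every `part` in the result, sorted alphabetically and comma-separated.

Bearing, Bolt, Housing, Shaft

Base: (Housing, total=1).
Iteration 1: components of {Housing} -> Shaft = 1*5 = 5.
Iteration 2: components of {Shaft} -> Bearing = 5*1 = 5, Bolt = 5*2 = 10.
Iteration 3: no further components; recursion stops.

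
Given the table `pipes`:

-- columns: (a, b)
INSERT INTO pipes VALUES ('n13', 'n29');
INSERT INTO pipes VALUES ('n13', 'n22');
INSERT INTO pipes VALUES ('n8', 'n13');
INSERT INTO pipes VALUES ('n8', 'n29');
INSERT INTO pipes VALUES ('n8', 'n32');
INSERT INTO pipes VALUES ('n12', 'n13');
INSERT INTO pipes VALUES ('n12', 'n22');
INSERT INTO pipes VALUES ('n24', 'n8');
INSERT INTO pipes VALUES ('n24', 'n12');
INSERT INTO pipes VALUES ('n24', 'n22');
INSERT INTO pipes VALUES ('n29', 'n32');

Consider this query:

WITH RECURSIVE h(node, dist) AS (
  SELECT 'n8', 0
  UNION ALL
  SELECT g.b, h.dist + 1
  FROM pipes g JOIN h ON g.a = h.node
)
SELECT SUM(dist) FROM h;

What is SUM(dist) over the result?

Base: (n8, dist=0).
Iteration 1: edges from {n8} -> (n13, dist=1), (n29, dist=1), (n32, dist=1).
Iteration 2: edges from {n13,n29,n32} -> (n22, dist=2), (n29, dist=2), (n32, dist=2).
Iteration 3: edges from {n22,n29,n32} -> (n32, dist=3).
Iteration 4: no outgoing edges from {n32}; recursion stops.
SUM(dist) = 0 + 1 + 1 + 1 + 2 + 2 + 2 + 3 = 12.

12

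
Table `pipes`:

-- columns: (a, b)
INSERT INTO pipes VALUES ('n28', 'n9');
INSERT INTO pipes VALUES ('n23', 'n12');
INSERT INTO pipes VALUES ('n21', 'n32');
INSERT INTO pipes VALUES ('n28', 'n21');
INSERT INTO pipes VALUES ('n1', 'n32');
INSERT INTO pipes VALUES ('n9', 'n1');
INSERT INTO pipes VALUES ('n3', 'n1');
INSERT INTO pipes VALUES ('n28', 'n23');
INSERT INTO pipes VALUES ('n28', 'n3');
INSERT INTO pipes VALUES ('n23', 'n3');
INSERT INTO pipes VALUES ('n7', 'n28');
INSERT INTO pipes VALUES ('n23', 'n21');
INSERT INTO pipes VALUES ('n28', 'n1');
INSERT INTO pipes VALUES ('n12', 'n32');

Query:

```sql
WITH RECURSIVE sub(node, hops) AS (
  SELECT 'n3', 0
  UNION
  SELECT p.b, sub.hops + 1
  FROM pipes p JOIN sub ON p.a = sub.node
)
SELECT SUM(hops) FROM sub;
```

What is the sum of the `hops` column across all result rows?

3

Base: (n3, hops=0).
Iteration 1: edges from {n3} -> (n1, hops=1).
Iteration 2: edges from {n1} -> (n32, hops=2).
Iteration 3: no outgoing edges from {n32}; recursion stops.
SUM(hops) = 0 + 1 + 2 = 3.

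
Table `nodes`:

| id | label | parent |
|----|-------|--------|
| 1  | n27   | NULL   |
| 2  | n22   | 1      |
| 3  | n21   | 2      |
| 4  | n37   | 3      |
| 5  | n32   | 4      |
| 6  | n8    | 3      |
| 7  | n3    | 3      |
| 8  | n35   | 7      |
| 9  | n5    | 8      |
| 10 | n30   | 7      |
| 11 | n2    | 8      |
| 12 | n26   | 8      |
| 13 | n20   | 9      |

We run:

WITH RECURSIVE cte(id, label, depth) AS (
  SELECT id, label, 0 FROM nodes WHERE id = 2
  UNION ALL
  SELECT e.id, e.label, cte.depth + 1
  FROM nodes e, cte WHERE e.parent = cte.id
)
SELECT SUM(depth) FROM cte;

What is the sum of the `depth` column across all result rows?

Base: id=2 (n22) at depth 0.
Iteration 1: rows with parent in {2} -> n21 (id 3, depth 1).
Iteration 2: rows with parent in {3} -> n37 (id 4, depth 2), n8 (id 6, depth 2), n3 (id 7, depth 2).
Iteration 3: rows with parent in {4,6,7} -> n32 (id 5, depth 3), n35 (id 8, depth 3), n30 (id 10, depth 3).
Iteration 4: rows with parent in {5,8,10} -> n5 (id 9, depth 4), n2 (id 11, depth 4), n26 (id 12, depth 4).
Iteration 5: rows with parent in {9,11,12} -> n20 (id 13, depth 5).
Iteration 6: no rows with parent in {13}; recursion stops.
SUM(depth) = 0 + 1 + 2 + 2 + 2 + 3 + 3 + 3 + 4 + 4 + 4 + 5 = 33.

33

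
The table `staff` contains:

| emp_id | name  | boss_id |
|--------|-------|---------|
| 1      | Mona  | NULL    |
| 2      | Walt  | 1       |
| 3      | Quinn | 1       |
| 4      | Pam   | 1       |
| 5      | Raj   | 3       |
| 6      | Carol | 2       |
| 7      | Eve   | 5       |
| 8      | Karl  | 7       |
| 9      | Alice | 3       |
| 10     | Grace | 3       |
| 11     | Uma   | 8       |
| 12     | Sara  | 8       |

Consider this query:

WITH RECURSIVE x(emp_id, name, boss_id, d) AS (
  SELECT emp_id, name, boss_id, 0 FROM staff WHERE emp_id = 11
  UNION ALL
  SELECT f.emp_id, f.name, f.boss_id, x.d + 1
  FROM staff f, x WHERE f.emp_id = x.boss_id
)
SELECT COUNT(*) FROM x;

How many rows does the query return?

Base: emp_id=11 (Uma), boss_id=8, d 0.
Iteration 1: join on emp_id=8 -> Karl (id 8, boss_id=7, d 1).
Iteration 2: join on emp_id=7 -> Eve (id 7, boss_id=5, d 2).
Iteration 3: join on emp_id=5 -> Raj (id 5, boss_id=3, d 3).
Iteration 4: join on emp_id=3 -> Quinn (id 3, boss_id=1, d 4).
Iteration 5: join on emp_id=1 -> Mona (id 1, boss_id=NULL, d 5).
Iteration 6: boss_id is NULL; no match; recursion stops.
Total rows emitted: 6.

6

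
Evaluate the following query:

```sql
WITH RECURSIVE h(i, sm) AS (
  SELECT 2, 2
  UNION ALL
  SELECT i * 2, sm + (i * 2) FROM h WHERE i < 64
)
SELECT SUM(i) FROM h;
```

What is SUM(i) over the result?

Base: i=2, sm=2.
Iteration 1: 2 < 64 holds -> i = 2 * 2 = 4, sm = 2 + 4 = 6.
Iteration 2: 4 < 64 holds -> i = 4 * 2 = 8, sm = 6 + 8 = 14.
Iteration 3: 8 < 64 holds -> i = 8 * 2 = 16, sm = 14 + 16 = 30.
Iteration 4: 16 < 64 holds -> i = 16 * 2 = 32, sm = 30 + 32 = 62.
Iteration 5: 32 < 64 holds -> i = 32 * 2 = 64, sm = 62 + 64 = 126.
Iteration 6: 64 < 64 fails; recursion stops.
SUM(i) = 2 + 4 + 8 + 16 + 32 + 64 = 126.

126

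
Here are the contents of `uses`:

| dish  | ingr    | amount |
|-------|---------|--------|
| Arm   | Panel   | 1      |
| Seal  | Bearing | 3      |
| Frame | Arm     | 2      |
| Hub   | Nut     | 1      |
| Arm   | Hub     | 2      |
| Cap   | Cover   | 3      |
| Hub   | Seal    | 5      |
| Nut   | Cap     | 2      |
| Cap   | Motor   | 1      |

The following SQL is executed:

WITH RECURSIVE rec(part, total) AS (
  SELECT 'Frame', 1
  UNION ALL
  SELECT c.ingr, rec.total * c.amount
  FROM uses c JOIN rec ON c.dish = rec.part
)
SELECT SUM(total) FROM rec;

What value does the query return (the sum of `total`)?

Base: (Frame, total=1).
Iteration 1: components of {Frame} -> Arm = 1*2 = 2.
Iteration 2: components of {Arm} -> Hub = 2*2 = 4, Panel = 2*1 = 2.
Iteration 3: components of {Hub,Panel} -> Nut = 4*1 = 4, Seal = 4*5 = 20.
Iteration 4: components of {Nut,Seal} -> Bearing = 20*3 = 60, Cap = 4*2 = 8.
Iteration 5: components of {Bearing,Cap} -> Cover = 8*3 = 24, Motor = 8*1 = 8.
Iteration 6: no further components; recursion stops.
SUM(total) = 1 + 2 + 4 + 2 + 20 + 4 + 60 + 8 + 8 + 24 = 133.

133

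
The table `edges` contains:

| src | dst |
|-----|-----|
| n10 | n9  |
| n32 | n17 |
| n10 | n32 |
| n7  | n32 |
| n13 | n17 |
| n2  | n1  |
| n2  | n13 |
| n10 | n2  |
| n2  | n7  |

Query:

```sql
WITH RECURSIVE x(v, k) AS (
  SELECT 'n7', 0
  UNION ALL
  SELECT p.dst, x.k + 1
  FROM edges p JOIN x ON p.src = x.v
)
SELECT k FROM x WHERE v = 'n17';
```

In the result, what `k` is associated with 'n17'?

Base: (n7, k=0).
Iteration 1: edges from {n7} -> (n32, k=1).
Iteration 2: edges from {n32} -> (n17, k=2).
Iteration 3: no outgoing edges from {n17}; recursion stops.

2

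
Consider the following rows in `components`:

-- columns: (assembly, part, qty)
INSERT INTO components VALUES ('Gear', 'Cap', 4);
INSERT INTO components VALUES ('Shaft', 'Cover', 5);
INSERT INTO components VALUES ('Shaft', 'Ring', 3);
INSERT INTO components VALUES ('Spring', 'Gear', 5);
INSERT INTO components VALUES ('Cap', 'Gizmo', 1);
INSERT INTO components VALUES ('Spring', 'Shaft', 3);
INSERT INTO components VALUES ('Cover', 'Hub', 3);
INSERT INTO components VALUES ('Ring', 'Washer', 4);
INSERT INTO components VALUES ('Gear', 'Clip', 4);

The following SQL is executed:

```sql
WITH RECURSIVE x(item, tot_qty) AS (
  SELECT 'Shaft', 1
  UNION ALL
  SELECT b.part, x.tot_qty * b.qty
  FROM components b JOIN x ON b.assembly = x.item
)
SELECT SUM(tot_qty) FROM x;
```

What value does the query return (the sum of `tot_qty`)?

Base: (Shaft, tot_qty=1).
Iteration 1: components of {Shaft} -> Cover = 1*5 = 5, Ring = 1*3 = 3.
Iteration 2: components of {Cover,Ring} -> Hub = 5*3 = 15, Washer = 3*4 = 12.
Iteration 3: no further components; recursion stops.
SUM(tot_qty) = 1 + 3 + 5 + 12 + 15 = 36.

36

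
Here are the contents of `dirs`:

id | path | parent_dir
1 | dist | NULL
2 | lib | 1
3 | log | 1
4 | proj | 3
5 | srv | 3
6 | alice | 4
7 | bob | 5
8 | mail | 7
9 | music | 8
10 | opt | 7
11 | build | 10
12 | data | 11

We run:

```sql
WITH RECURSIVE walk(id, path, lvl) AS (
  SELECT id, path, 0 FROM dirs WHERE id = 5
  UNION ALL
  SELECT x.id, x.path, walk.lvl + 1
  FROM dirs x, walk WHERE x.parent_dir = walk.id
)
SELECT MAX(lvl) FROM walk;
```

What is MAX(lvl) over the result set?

Base: id=5 (srv) at lvl 0.
Iteration 1: rows with parent_dir in {5} -> bob (id 7, lvl 1).
Iteration 2: rows with parent_dir in {7} -> mail (id 8, lvl 2), opt (id 10, lvl 2).
Iteration 3: rows with parent_dir in {8,10} -> music (id 9, lvl 3), build (id 11, lvl 3).
Iteration 4: rows with parent_dir in {9,11} -> data (id 12, lvl 4).
Iteration 5: no rows with parent_dir in {12}; recursion stops.
lvl values: 0, 1, 2, 2, 3, 3, 4; the maximum is 4.

4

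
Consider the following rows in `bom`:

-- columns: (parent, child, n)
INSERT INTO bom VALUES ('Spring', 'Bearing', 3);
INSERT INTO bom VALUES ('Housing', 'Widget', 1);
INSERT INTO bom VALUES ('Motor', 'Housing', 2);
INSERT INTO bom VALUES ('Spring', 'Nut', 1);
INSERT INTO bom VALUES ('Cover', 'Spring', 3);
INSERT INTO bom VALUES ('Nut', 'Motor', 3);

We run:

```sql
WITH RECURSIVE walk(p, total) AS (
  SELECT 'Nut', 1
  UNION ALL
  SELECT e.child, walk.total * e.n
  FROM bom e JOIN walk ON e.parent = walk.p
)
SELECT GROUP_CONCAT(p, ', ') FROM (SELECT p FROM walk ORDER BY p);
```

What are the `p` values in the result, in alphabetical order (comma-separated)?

Housing, Motor, Nut, Widget

Base: (Nut, total=1).
Iteration 1: components of {Nut} -> Motor = 1*3 = 3.
Iteration 2: components of {Motor} -> Housing = 3*2 = 6.
Iteration 3: components of {Housing} -> Widget = 6*1 = 6.
Iteration 4: no further components; recursion stops.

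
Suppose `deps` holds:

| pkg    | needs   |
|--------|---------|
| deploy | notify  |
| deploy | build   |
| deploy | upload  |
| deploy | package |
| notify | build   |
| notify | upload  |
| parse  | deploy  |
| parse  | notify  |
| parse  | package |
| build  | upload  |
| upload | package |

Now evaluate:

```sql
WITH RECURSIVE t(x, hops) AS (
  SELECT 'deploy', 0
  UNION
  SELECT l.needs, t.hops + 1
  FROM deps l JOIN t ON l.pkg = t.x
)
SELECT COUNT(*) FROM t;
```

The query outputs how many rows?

11

Base: (deploy, hops=0).
Iteration 1: edges from {deploy} -> (build, hops=1), (notify, hops=1), (package, hops=1), (upload, hops=1).
Iteration 2: edges from {build,notify,package,upload} -> (build, hops=2), (package, hops=2), (upload, hops=2). [UNION drops 1 duplicate row(s)]
Iteration 3: edges from {build,package,upload} -> (package, hops=3), (upload, hops=3).
Iteration 4: edges from {package,upload} -> (package, hops=4).
Iteration 5: no outgoing edges from {package}; recursion stops.
Total rows emitted: 11.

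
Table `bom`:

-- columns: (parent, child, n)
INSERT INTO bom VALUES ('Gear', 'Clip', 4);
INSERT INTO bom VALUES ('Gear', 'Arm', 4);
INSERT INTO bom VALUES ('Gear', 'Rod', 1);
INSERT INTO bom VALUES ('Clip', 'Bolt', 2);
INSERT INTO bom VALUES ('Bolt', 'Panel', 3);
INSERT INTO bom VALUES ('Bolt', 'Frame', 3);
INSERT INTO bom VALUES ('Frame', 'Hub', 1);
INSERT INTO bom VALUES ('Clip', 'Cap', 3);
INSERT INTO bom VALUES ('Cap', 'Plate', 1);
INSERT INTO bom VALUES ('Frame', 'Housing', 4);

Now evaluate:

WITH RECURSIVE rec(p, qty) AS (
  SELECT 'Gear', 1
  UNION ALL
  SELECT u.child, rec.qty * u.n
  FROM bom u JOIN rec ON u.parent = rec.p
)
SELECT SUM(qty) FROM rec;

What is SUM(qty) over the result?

Base: (Gear, qty=1).
Iteration 1: components of {Gear} -> Arm = 1*4 = 4, Clip = 1*4 = 4, Rod = 1*1 = 1.
Iteration 2: components of {Arm,Clip,Rod} -> Bolt = 4*2 = 8, Cap = 4*3 = 12.
Iteration 3: components of {Bolt,Cap} -> Frame = 8*3 = 24, Panel = 8*3 = 24, Plate = 12*1 = 12.
Iteration 4: components of {Frame,Panel,Plate} -> Housing = 24*4 = 96, Hub = 24*1 = 24.
Iteration 5: no further components; recursion stops.
SUM(qty) = 1 + 4 + 4 + 1 + 8 + 12 + 24 + 24 + 12 + 24 + 96 = 210.

210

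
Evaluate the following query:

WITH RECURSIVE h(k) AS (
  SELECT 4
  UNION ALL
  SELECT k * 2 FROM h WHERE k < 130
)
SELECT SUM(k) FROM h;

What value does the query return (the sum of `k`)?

Base: k=4.
Iteration 1: 4 < 130 holds -> k = 4 * 2 = 8.
Iteration 2: 8 < 130 holds -> k = 8 * 2 = 16.
Iteration 3: 16 < 130 holds -> k = 16 * 2 = 32.
Iteration 4: 32 < 130 holds -> k = 32 * 2 = 64.
Iteration 5: 64 < 130 holds -> k = 64 * 2 = 128.
Iteration 6: 128 < 130 holds -> k = 128 * 2 = 256.
Iteration 7: 256 < 130 fails; recursion stops.
SUM(k) = 4 + 8 + 16 + 32 + 64 + 128 + 256 = 508.

508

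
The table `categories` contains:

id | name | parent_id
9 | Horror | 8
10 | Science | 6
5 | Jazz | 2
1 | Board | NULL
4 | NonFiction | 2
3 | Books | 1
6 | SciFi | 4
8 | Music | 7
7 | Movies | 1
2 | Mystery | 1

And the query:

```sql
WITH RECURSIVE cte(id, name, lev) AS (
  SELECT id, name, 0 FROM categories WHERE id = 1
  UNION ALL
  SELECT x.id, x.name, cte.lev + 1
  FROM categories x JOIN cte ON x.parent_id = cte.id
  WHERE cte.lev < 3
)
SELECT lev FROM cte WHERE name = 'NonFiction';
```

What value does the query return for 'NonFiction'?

2

Base: id=1 (Board) at lev 0.
Iteration 1: rows with parent_id in {1} -> Mystery (id 2, lev 1), Books (id 3, lev 1), Movies (id 7, lev 1).
Iteration 2: rows with parent_id in {2,3,7} -> NonFiction (id 4, lev 2), Jazz (id 5, lev 2), Music (id 8, lev 2).
Iteration 3: rows with parent_id in {4,5,8} -> SciFi (id 6, lev 3), Horror (id 9, lev 3).
Iteration 4: lev < 3 fails for all current rows; recursion stops.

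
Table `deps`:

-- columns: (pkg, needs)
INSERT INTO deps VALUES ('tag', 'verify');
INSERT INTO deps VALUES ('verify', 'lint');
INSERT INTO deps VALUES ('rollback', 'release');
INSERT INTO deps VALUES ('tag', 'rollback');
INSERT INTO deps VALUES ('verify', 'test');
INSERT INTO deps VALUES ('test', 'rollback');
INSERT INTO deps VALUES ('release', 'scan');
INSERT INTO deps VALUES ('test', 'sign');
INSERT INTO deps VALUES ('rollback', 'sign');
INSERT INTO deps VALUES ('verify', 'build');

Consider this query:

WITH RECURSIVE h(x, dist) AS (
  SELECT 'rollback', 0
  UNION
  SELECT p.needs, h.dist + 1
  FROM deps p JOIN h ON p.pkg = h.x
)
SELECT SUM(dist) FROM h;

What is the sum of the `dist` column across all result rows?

Base: (rollback, dist=0).
Iteration 1: edges from {rollback} -> (release, dist=1), (sign, dist=1).
Iteration 2: edges from {release,sign} -> (scan, dist=2).
Iteration 3: no outgoing edges from {scan}; recursion stops.
SUM(dist) = 0 + 1 + 1 + 2 = 4.

4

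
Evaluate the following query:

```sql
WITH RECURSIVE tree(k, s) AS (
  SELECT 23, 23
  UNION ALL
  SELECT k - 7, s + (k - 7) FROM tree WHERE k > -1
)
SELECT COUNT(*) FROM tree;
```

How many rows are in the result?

Base: k=23, s=23.
Iteration 1: 23 > -1 holds -> k = 23 - 7 = 16, s = 23 + 16 = 39.
Iteration 2: 16 > -1 holds -> k = 16 - 7 = 9, s = 39 + 9 = 48.
Iteration 3: 9 > -1 holds -> k = 9 - 7 = 2, s = 48 + 2 = 50.
Iteration 4: 2 > -1 holds -> k = 2 - 7 = -5, s = 50 + -5 = 45.
Iteration 5: -5 > -1 fails; recursion stops.
Total rows emitted: 5.

5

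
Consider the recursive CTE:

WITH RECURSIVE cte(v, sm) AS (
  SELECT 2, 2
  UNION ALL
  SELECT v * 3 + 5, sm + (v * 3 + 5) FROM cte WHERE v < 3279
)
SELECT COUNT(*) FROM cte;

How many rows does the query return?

8

Base: v=2, sm=2.
Iteration 1: 2 < 3279 holds -> v = 2 * 3 + 5 = 11, sm = 2 + 11 = 13.
Iteration 2: 11 < 3279 holds -> v = 11 * 3 + 5 = 38, sm = 13 + 38 = 51.
Iteration 3: 38 < 3279 holds -> v = 38 * 3 + 5 = 119, sm = 51 + 119 = 170.
Iteration 4: 119 < 3279 holds -> v = 119 * 3 + 5 = 362, sm = 170 + 362 = 532.
Iteration 5: 362 < 3279 holds -> v = 362 * 3 + 5 = 1091, sm = 532 + 1091 = 1623.
Iteration 6: 1091 < 3279 holds -> v = 1091 * 3 + 5 = 3278, sm = 1623 + 3278 = 4901.
Iteration 7: 3278 < 3279 holds -> v = 3278 * 3 + 5 = 9839, sm = 4901 + 9839 = 14740.
Iteration 8: 9839 < 3279 fails; recursion stops.
Total rows emitted: 8.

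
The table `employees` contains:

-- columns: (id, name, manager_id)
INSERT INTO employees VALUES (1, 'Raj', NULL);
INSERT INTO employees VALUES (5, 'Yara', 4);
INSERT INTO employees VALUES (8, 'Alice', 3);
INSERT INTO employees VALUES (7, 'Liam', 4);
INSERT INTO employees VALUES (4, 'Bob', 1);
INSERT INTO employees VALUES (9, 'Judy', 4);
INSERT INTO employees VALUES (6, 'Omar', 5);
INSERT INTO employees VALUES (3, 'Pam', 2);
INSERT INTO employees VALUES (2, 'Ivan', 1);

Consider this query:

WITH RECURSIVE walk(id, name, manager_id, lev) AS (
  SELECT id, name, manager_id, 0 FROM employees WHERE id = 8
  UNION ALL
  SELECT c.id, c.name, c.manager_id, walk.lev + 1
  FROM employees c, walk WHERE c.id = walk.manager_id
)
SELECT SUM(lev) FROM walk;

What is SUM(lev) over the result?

Base: id=8 (Alice), manager_id=3, lev 0.
Iteration 1: join on id=3 -> Pam (id 3, manager_id=2, lev 1).
Iteration 2: join on id=2 -> Ivan (id 2, manager_id=1, lev 2).
Iteration 3: join on id=1 -> Raj (id 1, manager_id=NULL, lev 3).
Iteration 4: manager_id is NULL; no match; recursion stops.
SUM(lev) = 0 + 1 + 2 + 3 = 6.

6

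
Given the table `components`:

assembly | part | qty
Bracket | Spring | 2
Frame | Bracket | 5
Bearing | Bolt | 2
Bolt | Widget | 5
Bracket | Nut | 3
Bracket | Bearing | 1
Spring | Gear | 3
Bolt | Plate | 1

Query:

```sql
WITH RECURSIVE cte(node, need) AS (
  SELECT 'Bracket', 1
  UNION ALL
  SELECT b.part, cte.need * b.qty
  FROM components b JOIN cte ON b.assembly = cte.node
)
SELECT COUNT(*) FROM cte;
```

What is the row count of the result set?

8

Base: (Bracket, need=1).
Iteration 1: components of {Bracket} -> Bearing = 1*1 = 1, Nut = 1*3 = 3, Spring = 1*2 = 2.
Iteration 2: components of {Bearing,Nut,Spring} -> Bolt = 1*2 = 2, Gear = 2*3 = 6.
Iteration 3: components of {Bolt,Gear} -> Plate = 2*1 = 2, Widget = 2*5 = 10.
Iteration 4: no further components; recursion stops.
Total rows emitted: 8.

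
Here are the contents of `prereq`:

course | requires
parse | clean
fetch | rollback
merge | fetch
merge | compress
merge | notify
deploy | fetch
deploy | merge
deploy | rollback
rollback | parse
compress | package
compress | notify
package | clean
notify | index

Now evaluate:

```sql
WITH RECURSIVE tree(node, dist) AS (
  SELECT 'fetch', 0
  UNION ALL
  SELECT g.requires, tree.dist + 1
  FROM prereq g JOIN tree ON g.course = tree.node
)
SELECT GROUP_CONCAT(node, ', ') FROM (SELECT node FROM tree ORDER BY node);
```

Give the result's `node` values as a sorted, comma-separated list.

clean, fetch, parse, rollback

Base: (fetch, dist=0).
Iteration 1: edges from {fetch} -> (rollback, dist=1).
Iteration 2: edges from {rollback} -> (parse, dist=2).
Iteration 3: edges from {parse} -> (clean, dist=3).
Iteration 4: no outgoing edges from {clean}; recursion stops.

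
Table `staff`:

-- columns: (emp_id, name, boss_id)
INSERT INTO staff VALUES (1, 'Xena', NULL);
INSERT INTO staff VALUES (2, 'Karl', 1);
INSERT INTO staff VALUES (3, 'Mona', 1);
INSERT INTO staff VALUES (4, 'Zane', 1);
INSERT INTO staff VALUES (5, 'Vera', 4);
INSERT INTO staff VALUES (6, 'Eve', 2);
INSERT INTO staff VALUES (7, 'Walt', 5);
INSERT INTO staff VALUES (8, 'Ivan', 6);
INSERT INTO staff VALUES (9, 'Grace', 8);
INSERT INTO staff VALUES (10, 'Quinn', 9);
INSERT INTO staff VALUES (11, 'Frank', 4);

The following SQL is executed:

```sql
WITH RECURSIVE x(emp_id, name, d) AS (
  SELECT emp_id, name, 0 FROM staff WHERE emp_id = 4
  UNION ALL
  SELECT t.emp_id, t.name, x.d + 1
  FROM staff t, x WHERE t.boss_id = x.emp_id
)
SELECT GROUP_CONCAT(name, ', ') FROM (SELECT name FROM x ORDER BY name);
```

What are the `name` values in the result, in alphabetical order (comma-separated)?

Base: emp_id=4 (Zane) at d 0.
Iteration 1: rows with boss_id in {4} -> Vera (id 5, d 1), Frank (id 11, d 1).
Iteration 2: rows with boss_id in {5,11} -> Walt (id 7, d 2).
Iteration 3: no rows with boss_id in {7}; recursion stops.

Frank, Vera, Walt, Zane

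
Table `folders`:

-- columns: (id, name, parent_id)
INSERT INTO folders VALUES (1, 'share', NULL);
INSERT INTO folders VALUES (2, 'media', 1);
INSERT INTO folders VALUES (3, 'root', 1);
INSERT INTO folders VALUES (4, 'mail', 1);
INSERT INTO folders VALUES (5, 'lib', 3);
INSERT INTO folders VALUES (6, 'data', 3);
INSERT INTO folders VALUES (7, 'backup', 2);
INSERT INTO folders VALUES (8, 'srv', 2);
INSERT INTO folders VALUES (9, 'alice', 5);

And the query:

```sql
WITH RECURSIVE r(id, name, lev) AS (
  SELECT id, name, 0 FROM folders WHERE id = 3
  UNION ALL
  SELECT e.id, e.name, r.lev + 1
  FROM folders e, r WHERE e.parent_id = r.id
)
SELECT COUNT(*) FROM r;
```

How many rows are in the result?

4

Base: id=3 (root) at lev 0.
Iteration 1: rows with parent_id in {3} -> lib (id 5, lev 1), data (id 6, lev 1).
Iteration 2: rows with parent_id in {5,6} -> alice (id 9, lev 2).
Iteration 3: no rows with parent_id in {9}; recursion stops.
Total rows emitted: 4.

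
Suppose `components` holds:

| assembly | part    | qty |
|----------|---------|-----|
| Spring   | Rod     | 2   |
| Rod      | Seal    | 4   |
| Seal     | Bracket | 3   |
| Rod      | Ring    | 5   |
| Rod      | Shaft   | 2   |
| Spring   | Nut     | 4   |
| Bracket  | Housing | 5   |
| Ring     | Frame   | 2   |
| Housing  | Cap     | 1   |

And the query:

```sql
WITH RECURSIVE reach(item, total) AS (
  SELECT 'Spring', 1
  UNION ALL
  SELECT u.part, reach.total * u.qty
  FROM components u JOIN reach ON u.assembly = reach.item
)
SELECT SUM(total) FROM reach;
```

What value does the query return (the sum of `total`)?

Base: (Spring, total=1).
Iteration 1: components of {Spring} -> Nut = 1*4 = 4, Rod = 1*2 = 2.
Iteration 2: components of {Nut,Rod} -> Ring = 2*5 = 10, Seal = 2*4 = 8, Shaft = 2*2 = 4.
Iteration 3: components of {Ring,Seal,Shaft} -> Bracket = 8*3 = 24, Frame = 10*2 = 20.
Iteration 4: components of {Bracket,Frame} -> Housing = 24*5 = 120.
Iteration 5: components of {Housing} -> Cap = 120*1 = 120.
Iteration 6: no further components; recursion stops.
SUM(total) = 1 + 2 + 4 + 8 + 10 + 4 + 24 + 20 + 120 + 120 = 313.

313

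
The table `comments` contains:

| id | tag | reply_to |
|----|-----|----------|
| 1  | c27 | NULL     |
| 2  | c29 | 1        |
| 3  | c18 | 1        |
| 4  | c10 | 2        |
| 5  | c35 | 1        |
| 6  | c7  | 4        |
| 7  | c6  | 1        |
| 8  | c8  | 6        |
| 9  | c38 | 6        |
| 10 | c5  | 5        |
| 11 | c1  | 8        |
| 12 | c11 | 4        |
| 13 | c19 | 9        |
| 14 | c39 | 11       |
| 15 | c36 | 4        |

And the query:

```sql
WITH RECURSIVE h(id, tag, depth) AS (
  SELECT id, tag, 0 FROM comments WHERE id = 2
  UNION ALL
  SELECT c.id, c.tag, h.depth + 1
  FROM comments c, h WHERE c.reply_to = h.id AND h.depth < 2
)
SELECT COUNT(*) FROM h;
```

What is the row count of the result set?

5

Base: id=2 (c29) at depth 0.
Iteration 1: rows with reply_to in {2} -> c10 (id 4, depth 1).
Iteration 2: rows with reply_to in {4} -> c7 (id 6, depth 2), c11 (id 12, depth 2), c36 (id 15, depth 2).
Iteration 3: depth < 2 fails for all current rows; recursion stops.
Total rows emitted: 5.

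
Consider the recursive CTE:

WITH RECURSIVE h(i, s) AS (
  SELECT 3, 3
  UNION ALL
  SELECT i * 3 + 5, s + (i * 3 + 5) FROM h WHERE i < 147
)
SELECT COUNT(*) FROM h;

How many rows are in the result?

5

Base: i=3, s=3.
Iteration 1: 3 < 147 holds -> i = 3 * 3 + 5 = 14, s = 3 + 14 = 17.
Iteration 2: 14 < 147 holds -> i = 14 * 3 + 5 = 47, s = 17 + 47 = 64.
Iteration 3: 47 < 147 holds -> i = 47 * 3 + 5 = 146, s = 64 + 146 = 210.
Iteration 4: 146 < 147 holds -> i = 146 * 3 + 5 = 443, s = 210 + 443 = 653.
Iteration 5: 443 < 147 fails; recursion stops.
Total rows emitted: 5.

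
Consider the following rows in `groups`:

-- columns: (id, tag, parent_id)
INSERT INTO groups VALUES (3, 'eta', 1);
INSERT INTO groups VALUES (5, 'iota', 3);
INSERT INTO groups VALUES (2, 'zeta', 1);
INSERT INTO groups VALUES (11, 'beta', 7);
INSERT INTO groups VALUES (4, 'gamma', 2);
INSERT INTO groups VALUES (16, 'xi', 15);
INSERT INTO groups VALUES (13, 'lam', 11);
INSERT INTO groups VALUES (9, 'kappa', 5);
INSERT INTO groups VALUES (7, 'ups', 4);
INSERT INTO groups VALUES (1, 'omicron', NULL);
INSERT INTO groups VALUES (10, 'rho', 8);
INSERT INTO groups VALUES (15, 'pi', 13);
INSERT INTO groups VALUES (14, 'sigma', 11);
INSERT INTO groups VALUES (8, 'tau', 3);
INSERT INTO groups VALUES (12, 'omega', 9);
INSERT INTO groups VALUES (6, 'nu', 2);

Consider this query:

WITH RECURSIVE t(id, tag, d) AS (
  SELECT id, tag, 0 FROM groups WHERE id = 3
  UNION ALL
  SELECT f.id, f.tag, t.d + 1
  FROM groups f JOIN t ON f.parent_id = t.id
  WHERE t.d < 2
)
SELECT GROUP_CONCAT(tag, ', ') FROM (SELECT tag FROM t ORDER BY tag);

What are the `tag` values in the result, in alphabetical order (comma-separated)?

eta, iota, kappa, rho, tau

Base: id=3 (eta) at d 0.
Iteration 1: rows with parent_id in {3} -> iota (id 5, d 1), tau (id 8, d 1).
Iteration 2: rows with parent_id in {5,8} -> kappa (id 9, d 2), rho (id 10, d 2).
Iteration 3: d < 2 fails for all current rows; recursion stops.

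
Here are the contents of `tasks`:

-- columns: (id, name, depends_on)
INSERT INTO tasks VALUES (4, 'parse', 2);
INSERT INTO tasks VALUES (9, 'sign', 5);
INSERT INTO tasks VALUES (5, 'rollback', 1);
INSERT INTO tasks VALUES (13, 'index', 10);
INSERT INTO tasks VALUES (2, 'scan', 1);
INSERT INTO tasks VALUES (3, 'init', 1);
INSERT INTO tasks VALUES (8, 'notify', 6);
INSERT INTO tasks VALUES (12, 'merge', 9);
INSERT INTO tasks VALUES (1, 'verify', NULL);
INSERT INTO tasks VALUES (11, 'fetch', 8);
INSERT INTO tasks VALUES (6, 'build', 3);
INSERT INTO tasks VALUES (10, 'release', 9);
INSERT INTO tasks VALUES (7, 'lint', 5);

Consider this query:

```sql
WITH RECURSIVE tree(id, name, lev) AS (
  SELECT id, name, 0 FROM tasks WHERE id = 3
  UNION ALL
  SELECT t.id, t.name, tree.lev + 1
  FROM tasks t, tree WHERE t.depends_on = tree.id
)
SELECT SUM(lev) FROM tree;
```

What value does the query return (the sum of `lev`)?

Base: id=3 (init) at lev 0.
Iteration 1: rows with depends_on in {3} -> build (id 6, lev 1).
Iteration 2: rows with depends_on in {6} -> notify (id 8, lev 2).
Iteration 3: rows with depends_on in {8} -> fetch (id 11, lev 3).
Iteration 4: no rows with depends_on in {11}; recursion stops.
SUM(lev) = 0 + 1 + 2 + 3 = 6.

6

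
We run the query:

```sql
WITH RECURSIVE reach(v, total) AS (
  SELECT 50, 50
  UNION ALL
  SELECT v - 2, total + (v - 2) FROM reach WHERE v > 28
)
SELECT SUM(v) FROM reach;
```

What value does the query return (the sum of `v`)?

Base: v=50, total=50.
Iteration 1: 50 > 28 holds -> v = 50 - 2 = 48, total = 50 + 48 = 98.
Iteration 2: 48 > 28 holds -> v = 48 - 2 = 46, total = 98 + 46 = 144.
Iteration 3: 46 > 28 holds -> v = 46 - 2 = 44, total = 144 + 44 = 188.
Iteration 4: 44 > 28 holds -> v = 44 - 2 = 42, total = 188 + 42 = 230.
Iteration 5: 42 > 28 holds -> v = 42 - 2 = 40, total = 230 + 40 = 270.
Iteration 6: 40 > 28 holds -> v = 40 - 2 = 38, total = 270 + 38 = 308.
Iteration 7: 38 > 28 holds -> v = 38 - 2 = 36, total = 308 + 36 = 344.
Iteration 8: 36 > 28 holds -> v = 36 - 2 = 34, total = 344 + 34 = 378.
Iteration 9: 34 > 28 holds -> v = 34 - 2 = 32, total = 378 + 32 = 410.
Iteration 10: 32 > 28 holds -> v = 32 - 2 = 30, total = 410 + 30 = 440.
Iteration 11: 30 > 28 holds -> v = 30 - 2 = 28, total = 440 + 28 = 468.
Iteration 12: 28 > 28 fails; recursion stops.
SUM(v) = 50 + 48 + 46 + 44 + 42 + 40 + 38 + 36 + 34 + 32 + 30 + 28 = 468.

468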